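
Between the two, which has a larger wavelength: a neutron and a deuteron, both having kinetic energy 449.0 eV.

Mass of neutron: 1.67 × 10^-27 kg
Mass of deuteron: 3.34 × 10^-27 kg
The neutron has the longer wavelength.

Using λ = h/√(2mKE):

For neutron: λ₁ = h/√(2m₁KE) = 1.35 × 10^-12 m
For deuteron: λ₂ = h/√(2m₂KE) = 9.56 × 10^-13 m

Since λ ∝ 1/√m at constant kinetic energy, the lighter particle has the longer wavelength.

The neutron has the longer de Broglie wavelength.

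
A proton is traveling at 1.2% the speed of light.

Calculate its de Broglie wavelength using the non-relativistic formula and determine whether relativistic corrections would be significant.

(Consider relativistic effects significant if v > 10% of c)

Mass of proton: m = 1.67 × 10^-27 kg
No, relativistic corrections are not needed.

Using the non-relativistic de Broglie formula λ = h/(mv):

v = 1.2% × c = 3.598 × 10^6 m/s

λ = h/(mv)
λ = (6.626 × 10^-34 J·s) / (1.67 × 10^-27 kg × 3.598 × 10^6 m/s)
λ = 1.10 × 10^-13 m

Since v = 1.2% of c < 10% of c, relativistic corrections are NOT significant and this non-relativistic result is a good approximation.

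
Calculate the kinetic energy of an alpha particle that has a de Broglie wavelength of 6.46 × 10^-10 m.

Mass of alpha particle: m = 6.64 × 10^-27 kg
7.92 × 10^-23 J (or 4.94 × 10^-4 eV)

From λ = h/√(2mKE), we solve for KE:

λ² = h²/(2mKE)
KE = h²/(2mλ²)
KE = (6.626 × 10^-34 J·s)² / (2 × 6.64 × 10^-27 kg × (6.46 × 10^-10 m)²)
KE = 7.92 × 10^-23 J
KE = 4.94 × 10^-4 eV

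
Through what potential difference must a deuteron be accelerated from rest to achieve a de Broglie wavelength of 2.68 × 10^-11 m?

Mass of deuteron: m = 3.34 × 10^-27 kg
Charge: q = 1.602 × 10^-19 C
5.71 × 10^-1 V

From λ = h/√(2mqV), we solve for V:

λ² = h²/(2mqV)
V = h²/(2mqλ²)
V = (6.626 × 10^-34 J·s)² / (2 × 3.34 × 10^-27 kg × 1.602 × 10^-19 C × (2.68 × 10^-11 m)²)
V = 5.71 × 10^-1 V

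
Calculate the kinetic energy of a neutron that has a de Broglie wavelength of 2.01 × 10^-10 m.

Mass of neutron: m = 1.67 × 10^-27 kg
3.25 × 10^-21 J (or 0.0203 eV)

From λ = h/√(2mKE), we solve for KE:

λ² = h²/(2mKE)
KE = h²/(2mλ²)
KE = (6.626 × 10^-34 J·s)² / (2 × 1.67 × 10^-27 kg × (2.01 × 10^-10 m)²)
KE = 3.25 × 10^-21 J
KE = 0.0203 eV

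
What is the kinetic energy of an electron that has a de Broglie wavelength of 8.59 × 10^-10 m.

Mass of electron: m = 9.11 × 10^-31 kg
3.27 × 10^-19 J (or 2.04 eV)

From λ = h/√(2mKE), we solve for KE:

λ² = h²/(2mKE)
KE = h²/(2mλ²)
KE = (6.626 × 10^-34 J·s)² / (2 × 9.11 × 10^-31 kg × (8.59 × 10^-10 m)²)
KE = 3.27 × 10^-19 J
KE = 2.04 eV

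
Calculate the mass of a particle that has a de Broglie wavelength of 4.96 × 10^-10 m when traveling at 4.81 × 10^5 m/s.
2.78 × 10^-30 kg

From the de Broglie relation λ = h/(mv), we solve for m:

m = h/(λv)
m = (6.626 × 10^-34 J·s) / (4.96 × 10^-10 m × 4.81 × 10^5 m/s)
m = 2.78 × 10^-30 kg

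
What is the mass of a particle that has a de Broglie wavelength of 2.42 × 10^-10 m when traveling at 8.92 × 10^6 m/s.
3.07 × 10^-31 kg

From the de Broglie relation λ = h/(mv), we solve for m:

m = h/(λv)
m = (6.626 × 10^-34 J·s) / (2.42 × 10^-10 m × 8.92 × 10^6 m/s)
m = 3.07 × 10^-31 kg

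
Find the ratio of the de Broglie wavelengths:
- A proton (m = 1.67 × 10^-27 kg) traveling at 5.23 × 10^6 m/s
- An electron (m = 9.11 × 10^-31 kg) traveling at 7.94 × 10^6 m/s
λ₁/λ₂ = 8.28 × 10^-4

Using λ = h/(mv):

λ₁ = h/(m₁v₁) = 7.59 × 10^-14 m
λ₂ = h/(m₂v₂) = 9.16 × 10^-11 m

Ratio λ₁/λ₂ = (m₂v₂)/(m₁v₁)
         = (9.11 × 10^-31 kg × 7.94 × 10^6 m/s) / (1.67 × 10^-27 kg × 5.23 × 10^6 m/s)
         = 8.28 × 10^-4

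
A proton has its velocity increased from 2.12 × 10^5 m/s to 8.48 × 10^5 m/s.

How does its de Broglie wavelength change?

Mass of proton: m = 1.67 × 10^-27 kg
The wavelength decreases by a factor of 4.

Using λ = h/(mv):

Initial wavelength: λ₁ = h/(mv₁) = 1.87 × 10^-12 m
Final wavelength: λ₂ = h/(mv₂) = 4.68 × 10^-13 m

Since λ ∝ 1/v, when velocity increases by a factor of 4, the wavelength decreases by a factor of 4.

λ₂/λ₁ = v₁/v₂ = 1/4

The wavelength decreases by a factor of 4.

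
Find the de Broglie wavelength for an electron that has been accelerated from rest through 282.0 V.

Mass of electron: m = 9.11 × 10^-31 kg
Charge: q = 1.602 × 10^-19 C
7.30 × 10^-11 m

When a particle is accelerated through voltage V, it gains kinetic energy KE = qV.

The de Broglie wavelength is then λ = h/√(2mqV):

λ = h/√(2mqV)
λ = (6.626 × 10^-34 J·s) / √(2 × 9.11 × 10^-31 kg × 1.602 × 10^-19 C × 282.0 V)
λ = 7.30 × 10^-11 m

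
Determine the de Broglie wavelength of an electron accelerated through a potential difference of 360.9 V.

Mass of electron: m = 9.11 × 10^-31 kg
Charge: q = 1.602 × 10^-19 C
6.46 × 10^-11 m

When a particle is accelerated through voltage V, it gains kinetic energy KE = qV.

The de Broglie wavelength is then λ = h/√(2mqV):

λ = h/√(2mqV)
λ = (6.626 × 10^-34 J·s) / √(2 × 9.11 × 10^-31 kg × 1.602 × 10^-19 C × 360.9 V)
λ = 6.46 × 10^-11 m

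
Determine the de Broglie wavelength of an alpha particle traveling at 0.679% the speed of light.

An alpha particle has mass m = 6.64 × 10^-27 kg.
4.90 × 10^-14 m

Using the de Broglie relation λ = h/(mv):

v = 0.679% × c = 2.036 × 10^6 m/s

λ = h/(mv)
λ = (6.626 × 10^-34 J·s) / (6.64 × 10^-27 kg × 2.036 × 10^6 m/s)
λ = 4.90 × 10^-14 m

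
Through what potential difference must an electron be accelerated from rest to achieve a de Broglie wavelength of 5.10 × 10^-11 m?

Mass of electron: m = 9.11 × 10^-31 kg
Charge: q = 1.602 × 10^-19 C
578 V

From λ = h/√(2mqV), we solve for V:

λ² = h²/(2mqV)
V = h²/(2mqλ²)
V = (6.626 × 10^-34 J·s)² / (2 × 9.11 × 10^-31 kg × 1.602 × 10^-19 C × (5.10 × 10^-11 m)²)
V = 578 V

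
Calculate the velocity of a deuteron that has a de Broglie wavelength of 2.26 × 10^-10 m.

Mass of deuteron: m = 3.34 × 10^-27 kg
8.78 × 10^2 m/s

From the de Broglie relation λ = h/(mv), we solve for v:

v = h/(mλ)
v = (6.626 × 10^-34 J·s) / (3.34 × 10^-27 kg × 2.26 × 10^-10 m)
v = 8.78 × 10^2 m/s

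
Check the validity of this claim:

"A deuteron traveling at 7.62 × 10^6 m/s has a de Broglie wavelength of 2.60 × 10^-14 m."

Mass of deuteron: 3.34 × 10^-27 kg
True

The claim is correct.

Using λ = h/(mv):
λ = (6.626 × 10^-34 J·s) / (3.34 × 10^-27 kg × 7.62 × 10^6 m/s)
λ = 2.60 × 10^-14 m

This matches the claimed value.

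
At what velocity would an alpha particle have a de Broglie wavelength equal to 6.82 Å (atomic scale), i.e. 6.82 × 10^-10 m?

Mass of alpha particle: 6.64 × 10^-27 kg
1.46 × 10^2 m/s

From λ = h/(mv), solve for v:

v = h/(mλ)
v = (6.626 × 10^-34 J·s) / (6.64 × 10^-27 kg × 6.82 × 10^-10 m)
v = 1.46 × 10^2 m/s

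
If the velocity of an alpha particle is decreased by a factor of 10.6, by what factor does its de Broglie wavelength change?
The wavelength increases by a factor of 10.6.

From λ = h/(mv), the wavelength is inversely proportional to velocity:

λ ∝ 1/v

If v → v/10.6, then λ → 10.6λ

When velocity is decreased by a factor of 10.6, the wavelength increases by a factor of 10.6.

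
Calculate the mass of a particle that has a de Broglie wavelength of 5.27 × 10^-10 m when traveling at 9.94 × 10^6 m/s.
1.26 × 10^-31 kg

From the de Broglie relation λ = h/(mv), we solve for m:

m = h/(λv)
m = (6.626 × 10^-34 J·s) / (5.27 × 10^-10 m × 9.94 × 10^6 m/s)
m = 1.26 × 10^-31 kg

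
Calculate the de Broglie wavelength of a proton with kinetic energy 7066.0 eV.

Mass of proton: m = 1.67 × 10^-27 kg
3.41 × 10^-13 m

Using λ = h/√(2mKE):

First convert KE to Joules: KE = 7066.0 eV = 1.132 × 10^-15 J

λ = h/√(2mKE)
λ = (6.626 × 10^-34 J·s) / √(2 × 1.67 × 10^-27 kg × 1.132 × 10^-15 J)
λ = 3.41 × 10^-13 m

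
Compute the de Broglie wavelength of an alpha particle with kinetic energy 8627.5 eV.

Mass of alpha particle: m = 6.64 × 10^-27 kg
1.55 × 10^-13 m

Using λ = h/√(2mKE):

First convert KE to Joules: KE = 8627.5 eV = 1.382 × 10^-15 J

λ = h/√(2mKE)
λ = (6.626 × 10^-34 J·s) / √(2 × 6.64 × 10^-27 kg × 1.382 × 10^-15 J)
λ = 1.55 × 10^-13 m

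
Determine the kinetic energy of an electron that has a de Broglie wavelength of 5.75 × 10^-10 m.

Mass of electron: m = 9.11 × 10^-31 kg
7.29 × 10^-19 J (or 4.55 eV)

From λ = h/√(2mKE), we solve for KE:

λ² = h²/(2mKE)
KE = h²/(2mλ²)
KE = (6.626 × 10^-34 J·s)² / (2 × 9.11 × 10^-31 kg × (5.75 × 10^-10 m)²)
KE = 7.29 × 10^-19 J
KE = 4.55 eV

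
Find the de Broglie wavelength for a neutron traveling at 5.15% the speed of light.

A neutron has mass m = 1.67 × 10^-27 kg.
2.57 × 10^-14 m

Using the de Broglie relation λ = h/(mv):

v = 5.15% × c = 1.544 × 10^7 m/s

λ = h/(mv)
λ = (6.626 × 10^-34 J·s) / (1.67 × 10^-27 kg × 1.544 × 10^7 m/s)
λ = 2.57 × 10^-14 m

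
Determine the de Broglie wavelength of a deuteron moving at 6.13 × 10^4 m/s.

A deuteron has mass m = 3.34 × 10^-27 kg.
3.24 × 10^-12 m

Using the de Broglie relation λ = h/(mv):

λ = h/(mv)
λ = (6.626 × 10^-34 J·s) / (3.34 × 10^-27 kg × 6.13 × 10^4 m/s)
λ = 3.24 × 10^-12 m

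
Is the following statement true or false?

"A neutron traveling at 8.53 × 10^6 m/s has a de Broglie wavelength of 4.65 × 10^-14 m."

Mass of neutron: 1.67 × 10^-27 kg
True

The claim is correct.

Using λ = h/(mv):
λ = (6.626 × 10^-34 J·s) / (1.67 × 10^-27 kg × 8.53 × 10^6 m/s)
λ = 4.65 × 10^-14 m

This matches the claimed value.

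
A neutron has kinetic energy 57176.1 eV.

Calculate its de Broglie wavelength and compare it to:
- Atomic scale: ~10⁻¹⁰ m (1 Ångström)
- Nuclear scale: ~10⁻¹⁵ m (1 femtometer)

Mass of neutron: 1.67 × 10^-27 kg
λ = 1.20 × 10^-13 m, which is between nuclear and atomic scales.

Using λ = h/√(2mKE):

KE = 57176.1 eV = 9.161 × 10^-15 J

λ = h/√(2mKE)
λ = (6.626 × 10^-34 J·s) / √(2 × 1.67 × 10^-27 kg × 9.161 × 10^-15 J)
λ = 1.20 × 10^-13 m

Comparison:
- Atomic scale (10⁻¹⁰ m): λ is 0.0012× this size
- Nuclear scale (10⁻¹⁵ m): λ is 1.2e+02× this size

The wavelength is between nuclear and atomic scales.

This wavelength is appropriate for probing atomic structure but too large for nuclear physics experiments.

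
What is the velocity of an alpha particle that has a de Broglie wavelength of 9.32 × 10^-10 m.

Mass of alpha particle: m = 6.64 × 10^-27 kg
1.07 × 10^2 m/s

From the de Broglie relation λ = h/(mv), we solve for v:

v = h/(mλ)
v = (6.626 × 10^-34 J·s) / (6.64 × 10^-27 kg × 9.32 × 10^-10 m)
v = 1.07 × 10^2 m/s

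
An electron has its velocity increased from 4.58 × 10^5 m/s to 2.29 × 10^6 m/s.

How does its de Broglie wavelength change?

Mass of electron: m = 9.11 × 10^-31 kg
The wavelength decreases by a factor of 5.

Using λ = h/(mv):

Initial wavelength: λ₁ = h/(mv₁) = 1.59 × 10^-9 m
Final wavelength: λ₂ = h/(mv₂) = 3.18 × 10^-10 m

Since λ ∝ 1/v, when velocity increases by a factor of 5, the wavelength decreases by a factor of 5.

λ₂/λ₁ = v₁/v₂ = 1/5

The wavelength decreases by a factor of 5.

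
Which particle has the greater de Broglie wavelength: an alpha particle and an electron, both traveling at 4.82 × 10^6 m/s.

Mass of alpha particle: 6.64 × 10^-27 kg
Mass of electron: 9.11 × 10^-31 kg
The electron has the longer wavelength.

Using λ = h/(mv), since both particles have the same velocity, the wavelength depends only on mass.

For alpha particle: λ₁ = h/(m₁v) = 2.07 × 10^-14 m
For electron: λ₂ = h/(m₂v) = 1.51 × 10^-10 m

Since λ ∝ 1/m at constant velocity, the lighter particle has the longer wavelength.

The electron has the longer de Broglie wavelength.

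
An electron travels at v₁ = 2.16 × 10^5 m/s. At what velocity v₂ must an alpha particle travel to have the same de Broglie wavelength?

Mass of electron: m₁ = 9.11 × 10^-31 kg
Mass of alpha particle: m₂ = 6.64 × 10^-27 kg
v₂ = 2.96 × 10^1 m/s

For equal de Broglie wavelengths: λ₁ = λ₂

h/(m₁v₁) = h/(m₂v₂)
m₁v₁ = m₂v₂
v₂ = v₁ · (m₁/m₂)

v₂ = 2.16 × 10^5 m/s × (9.11 × 10^-31 kg / 6.64 × 10^-27 kg)
v₂ = 2.96 × 10^1 m/s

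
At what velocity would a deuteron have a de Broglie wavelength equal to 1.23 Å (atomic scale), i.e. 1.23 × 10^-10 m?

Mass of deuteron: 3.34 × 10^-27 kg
1.61 × 10^3 m/s

From λ = h/(mv), solve for v:

v = h/(mλ)
v = (6.626 × 10^-34 J·s) / (3.34 × 10^-27 kg × 1.23 × 10^-10 m)
v = 1.61 × 10^3 m/s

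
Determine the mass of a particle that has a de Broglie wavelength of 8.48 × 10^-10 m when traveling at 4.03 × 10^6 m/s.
1.94 × 10^-31 kg

From the de Broglie relation λ = h/(mv), we solve for m:

m = h/(λv)
m = (6.626 × 10^-34 J·s) / (8.48 × 10^-10 m × 4.03 × 10^6 m/s)
m = 1.94 × 10^-31 kg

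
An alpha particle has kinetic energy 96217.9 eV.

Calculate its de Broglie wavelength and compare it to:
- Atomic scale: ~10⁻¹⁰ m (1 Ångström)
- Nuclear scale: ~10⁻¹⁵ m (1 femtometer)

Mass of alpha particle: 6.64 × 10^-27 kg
λ = 4.63 × 10^-14 m, which is between nuclear and atomic scales.

Using λ = h/√(2mKE):

KE = 96217.9 eV = 1.542 × 10^-14 J

λ = h/√(2mKE)
λ = (6.626 × 10^-34 J·s) / √(2 × 6.64 × 10^-27 kg × 1.542 × 10^-14 J)
λ = 4.63 × 10^-14 m

Comparison:
- Atomic scale (10⁻¹⁰ m): λ is 0.00046× this size
- Nuclear scale (10⁻¹⁵ m): λ is 46× this size

The wavelength is between nuclear and atomic scales.

This wavelength is appropriate for probing atomic structure but too large for nuclear physics experiments.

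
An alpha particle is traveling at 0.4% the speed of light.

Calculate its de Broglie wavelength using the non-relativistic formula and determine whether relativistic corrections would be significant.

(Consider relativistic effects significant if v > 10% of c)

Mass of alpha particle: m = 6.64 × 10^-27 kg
No, relativistic corrections are not needed.

Using the non-relativistic de Broglie formula λ = h/(mv):

v = 0.4% × c = 1.199 × 10^6 m/s

λ = h/(mv)
λ = (6.626 × 10^-34 J·s) / (6.64 × 10^-27 kg × 1.199 × 10^6 m/s)
λ = 8.32 × 10^-14 m

Since v = 0.4% of c < 10% of c, relativistic corrections are NOT significant and this non-relativistic result is a good approximation.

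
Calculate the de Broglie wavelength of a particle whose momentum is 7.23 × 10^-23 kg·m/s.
9.16 × 10^-12 m

Using the de Broglie relation λ = h/p:

λ = h/p
λ = (6.626 × 10^-34 J·s) / (7.23 × 10^-23 kg·m/s)
λ = 9.16 × 10^-12 m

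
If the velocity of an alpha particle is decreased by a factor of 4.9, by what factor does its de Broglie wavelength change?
The wavelength increases by a factor of 4.9.

From λ = h/(mv), the wavelength is inversely proportional to velocity:

λ ∝ 1/v

If v → v/4.9, then λ → 4.9λ

When velocity is decreased by a factor of 4.9, the wavelength increases by a factor of 4.9.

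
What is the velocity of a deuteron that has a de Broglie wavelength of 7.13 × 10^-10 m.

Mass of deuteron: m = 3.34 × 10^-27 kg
2.78 × 10^2 m/s

From the de Broglie relation λ = h/(mv), we solve for v:

v = h/(mλ)
v = (6.626 × 10^-34 J·s) / (3.34 × 10^-27 kg × 7.13 × 10^-10 m)
v = 2.78 × 10^2 m/s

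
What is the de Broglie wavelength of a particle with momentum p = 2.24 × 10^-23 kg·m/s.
2.96 × 10^-11 m

Using the de Broglie relation λ = h/p:

λ = h/p
λ = (6.626 × 10^-34 J·s) / (2.24 × 10^-23 kg·m/s)
λ = 2.96 × 10^-11 m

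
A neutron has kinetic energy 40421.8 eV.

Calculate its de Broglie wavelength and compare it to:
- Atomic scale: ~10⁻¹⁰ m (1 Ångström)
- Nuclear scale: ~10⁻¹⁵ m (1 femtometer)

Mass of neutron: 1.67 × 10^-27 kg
λ = 1.42 × 10^-13 m, which is between nuclear and atomic scales.

Using λ = h/√(2mKE):

KE = 40421.8 eV = 6.476 × 10^-15 J

λ = h/√(2mKE)
λ = (6.626 × 10^-34 J·s) / √(2 × 1.67 × 10^-27 kg × 6.476 × 10^-15 J)
λ = 1.42 × 10^-13 m

Comparison:
- Atomic scale (10⁻¹⁰ m): λ is 0.0014× this size
- Nuclear scale (10⁻¹⁵ m): λ is 1.4e+02× this size

The wavelength is between nuclear and atomic scales.

This wavelength is appropriate for probing atomic structure but too large for nuclear physics experiments.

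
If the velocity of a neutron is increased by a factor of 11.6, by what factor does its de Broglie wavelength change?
The wavelength decreases by a factor of 11.6.

From λ = h/(mv), the wavelength is inversely proportional to velocity:

λ ∝ 1/v

If v → 11.6v, then λ → λ/11.6

When velocity is increased by a factor of 11.6, the wavelength decreases by a factor of 11.6.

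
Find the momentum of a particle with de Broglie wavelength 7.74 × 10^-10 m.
8.56 × 10^-25 kg·m/s

From the de Broglie relation λ = h/p, we solve for p:

p = h/λ
p = (6.626 × 10^-34 J·s) / (7.74 × 10^-10 m)
p = 8.56 × 10^-25 kg·m/s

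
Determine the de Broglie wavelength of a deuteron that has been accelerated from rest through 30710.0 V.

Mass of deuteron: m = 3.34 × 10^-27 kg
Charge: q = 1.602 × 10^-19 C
1.16 × 10^-13 m

When a particle is accelerated through voltage V, it gains kinetic energy KE = qV.

The de Broglie wavelength is then λ = h/√(2mqV):

λ = h/√(2mqV)
λ = (6.626 × 10^-34 J·s) / √(2 × 3.34 × 10^-27 kg × 1.602 × 10^-19 C × 30710.0 V)
λ = 1.16 × 10^-13 m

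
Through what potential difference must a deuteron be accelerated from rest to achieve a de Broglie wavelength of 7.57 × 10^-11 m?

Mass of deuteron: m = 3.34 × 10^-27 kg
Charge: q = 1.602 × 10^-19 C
7.16 × 10^-2 V

From λ = h/√(2mqV), we solve for V:

λ² = h²/(2mqV)
V = h²/(2mqλ²)
V = (6.626 × 10^-34 J·s)² / (2 × 3.34 × 10^-27 kg × 1.602 × 10^-19 C × (7.57 × 10^-11 m)²)
V = 7.16 × 10^-2 V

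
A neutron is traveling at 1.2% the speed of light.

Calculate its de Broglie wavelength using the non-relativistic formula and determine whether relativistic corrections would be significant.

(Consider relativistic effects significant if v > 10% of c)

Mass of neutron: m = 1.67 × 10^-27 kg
No, relativistic corrections are not needed.

Using the non-relativistic de Broglie formula λ = h/(mv):

v = 1.2% × c = 3.598 × 10^6 m/s

λ = h/(mv)
λ = (6.626 × 10^-34 J·s) / (1.67 × 10^-27 kg × 3.598 × 10^6 m/s)
λ = 1.10 × 10^-13 m

Since v = 1.2% of c < 10% of c, relativistic corrections are NOT significant and this non-relativistic result is a good approximation.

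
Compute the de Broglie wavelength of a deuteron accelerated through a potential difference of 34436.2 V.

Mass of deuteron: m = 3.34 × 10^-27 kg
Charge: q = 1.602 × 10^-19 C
1.09 × 10^-13 m

When a particle is accelerated through voltage V, it gains kinetic energy KE = qV.

The de Broglie wavelength is then λ = h/√(2mqV):

λ = h/√(2mqV)
λ = (6.626 × 10^-34 J·s) / √(2 × 3.34 × 10^-27 kg × 1.602 × 10^-19 C × 34436.2 V)
λ = 1.09 × 10^-13 m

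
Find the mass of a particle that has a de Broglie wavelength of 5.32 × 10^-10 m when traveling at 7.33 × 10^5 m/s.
1.70 × 10^-30 kg

From the de Broglie relation λ = h/(mv), we solve for m:

m = h/(λv)
m = (6.626 × 10^-34 J·s) / (5.32 × 10^-10 m × 7.33 × 10^5 m/s)
m = 1.70 × 10^-30 kg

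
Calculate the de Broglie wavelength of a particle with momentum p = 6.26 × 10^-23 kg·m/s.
1.06 × 10^-11 m

Using the de Broglie relation λ = h/p:

λ = h/p
λ = (6.626 × 10^-34 J·s) / (6.26 × 10^-23 kg·m/s)
λ = 1.06 × 10^-11 m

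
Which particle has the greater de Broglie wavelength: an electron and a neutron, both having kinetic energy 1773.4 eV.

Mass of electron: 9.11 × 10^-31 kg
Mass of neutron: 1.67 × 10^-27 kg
The electron has the longer wavelength.

Using λ = h/√(2mKE):

For electron: λ₁ = h/√(2m₁KE) = 2.91 × 10^-11 m
For neutron: λ₂ = h/√(2m₂KE) = 6.80 × 10^-13 m

Since λ ∝ 1/√m at constant kinetic energy, the lighter particle has the longer wavelength.

The electron has the longer de Broglie wavelength.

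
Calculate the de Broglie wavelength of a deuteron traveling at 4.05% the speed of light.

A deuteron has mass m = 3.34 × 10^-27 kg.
1.63 × 10^-14 m

Using the de Broglie relation λ = h/(mv):

v = 4.05% × c = 1.214 × 10^7 m/s

λ = h/(mv)
λ = (6.626 × 10^-34 J·s) / (3.34 × 10^-27 kg × 1.214 × 10^7 m/s)
λ = 1.63 × 10^-14 m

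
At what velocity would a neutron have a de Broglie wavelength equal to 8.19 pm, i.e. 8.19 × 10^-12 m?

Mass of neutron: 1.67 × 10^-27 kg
4.84 × 10^4 m/s

From λ = h/(mv), solve for v:

v = h/(mλ)
v = (6.626 × 10^-34 J·s) / (1.67 × 10^-27 kg × 8.19 × 10^-12 m)
v = 4.84 × 10^4 m/s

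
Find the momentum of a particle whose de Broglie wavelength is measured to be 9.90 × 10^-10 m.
6.69 × 10^-25 kg·m/s

From the de Broglie relation λ = h/p, we solve for p:

p = h/λ
p = (6.626 × 10^-34 J·s) / (9.90 × 10^-10 m)
p = 6.69 × 10^-25 kg·m/s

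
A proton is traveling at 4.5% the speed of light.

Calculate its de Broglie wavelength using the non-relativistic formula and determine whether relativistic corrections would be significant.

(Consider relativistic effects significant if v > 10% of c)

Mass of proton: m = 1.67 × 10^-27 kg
No, relativistic corrections are not needed.

Using the non-relativistic de Broglie formula λ = h/(mv):

v = 4.5% × c = 1.349 × 10^7 m/s

λ = h/(mv)
λ = (6.626 × 10^-34 J·s) / (1.67 × 10^-27 kg × 1.349 × 10^7 m/s)
λ = 2.94 × 10^-14 m

Since v = 4.5% of c < 10% of c, relativistic corrections are NOT significant and this non-relativistic result is a good approximation.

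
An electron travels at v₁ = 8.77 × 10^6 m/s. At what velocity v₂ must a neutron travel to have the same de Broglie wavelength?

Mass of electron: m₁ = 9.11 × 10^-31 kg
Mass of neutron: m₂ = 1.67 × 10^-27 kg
v₂ = 4.78 × 10^3 m/s

For equal de Broglie wavelengths: λ₁ = λ₂

h/(m₁v₁) = h/(m₂v₂)
m₁v₁ = m₂v₂
v₂ = v₁ · (m₁/m₂)

v₂ = 8.77 × 10^6 m/s × (9.11 × 10^-31 kg / 1.67 × 10^-27 kg)
v₂ = 4.78 × 10^3 m/s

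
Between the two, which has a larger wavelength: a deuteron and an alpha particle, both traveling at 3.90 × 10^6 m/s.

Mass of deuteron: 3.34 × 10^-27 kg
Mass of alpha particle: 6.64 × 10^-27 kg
The deuteron has the longer wavelength.

Using λ = h/(mv), since both particles have the same velocity, the wavelength depends only on mass.

For deuteron: λ₁ = h/(m₁v) = 5.09 × 10^-14 m
For alpha particle: λ₂ = h/(m₂v) = 2.56 × 10^-14 m

Since λ ∝ 1/m at constant velocity, the lighter particle has the longer wavelength.

The deuteron has the longer de Broglie wavelength.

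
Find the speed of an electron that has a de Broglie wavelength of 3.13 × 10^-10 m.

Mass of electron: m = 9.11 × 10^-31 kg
2.32 × 10^6 m/s

From the de Broglie relation λ = h/(mv), we solve for v:

v = h/(mλ)
v = (6.626 × 10^-34 J·s) / (9.11 × 10^-31 kg × 3.13 × 10^-10 m)
v = 2.32 × 10^6 m/s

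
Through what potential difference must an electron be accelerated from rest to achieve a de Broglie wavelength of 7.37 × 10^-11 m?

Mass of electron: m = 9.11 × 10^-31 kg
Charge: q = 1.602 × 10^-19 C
277 V

From λ = h/√(2mqV), we solve for V:

λ² = h²/(2mqV)
V = h²/(2mqλ²)
V = (6.626 × 10^-34 J·s)² / (2 × 9.11 × 10^-31 kg × 1.602 × 10^-19 C × (7.37 × 10^-11 m)²)
V = 277 V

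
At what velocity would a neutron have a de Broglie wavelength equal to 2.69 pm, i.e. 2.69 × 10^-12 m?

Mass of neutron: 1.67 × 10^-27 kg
1.47 × 10^5 m/s

From λ = h/(mv), solve for v:

v = h/(mλ)
v = (6.626 × 10^-34 J·s) / (1.67 × 10^-27 kg × 2.69 × 10^-12 m)
v = 1.47 × 10^5 m/s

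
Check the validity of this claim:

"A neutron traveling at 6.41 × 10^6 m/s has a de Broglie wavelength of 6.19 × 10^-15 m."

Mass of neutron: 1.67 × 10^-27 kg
False

The claim is incorrect.

Using λ = h/(mv):
λ = (6.626 × 10^-34 J·s) / (1.67 × 10^-27 kg × 6.41 × 10^6 m/s)
λ = 6.19 × 10^-14 m

The actual wavelength differs from the claimed 6.19 × 10^-15 m.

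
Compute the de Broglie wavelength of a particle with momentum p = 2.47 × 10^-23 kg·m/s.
2.68 × 10^-11 m

Using the de Broglie relation λ = h/p:

λ = h/p
λ = (6.626 × 10^-34 J·s) / (2.47 × 10^-23 kg·m/s)
λ = 2.68 × 10^-11 m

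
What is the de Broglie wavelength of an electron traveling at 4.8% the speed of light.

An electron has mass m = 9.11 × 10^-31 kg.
5.05 × 10^-11 m

Using the de Broglie relation λ = h/(mv):

v = 4.8% × c = 1.439 × 10^7 m/s

λ = h/(mv)
λ = (6.626 × 10^-34 J·s) / (9.11 × 10^-31 kg × 1.439 × 10^7 m/s)
λ = 5.05 × 10^-11 m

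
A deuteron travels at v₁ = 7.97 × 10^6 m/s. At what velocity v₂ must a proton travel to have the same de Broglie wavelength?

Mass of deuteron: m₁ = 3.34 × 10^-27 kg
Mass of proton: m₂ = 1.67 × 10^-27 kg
v₂ = 1.59 × 10^7 m/s

For equal de Broglie wavelengths: λ₁ = λ₂

h/(m₁v₁) = h/(m₂v₂)
m₁v₁ = m₂v₂
v₂ = v₁ · (m₁/m₂)

v₂ = 7.97 × 10^6 m/s × (3.34 × 10^-27 kg / 1.67 × 10^-27 kg)
v₂ = 1.59 × 10^7 m/s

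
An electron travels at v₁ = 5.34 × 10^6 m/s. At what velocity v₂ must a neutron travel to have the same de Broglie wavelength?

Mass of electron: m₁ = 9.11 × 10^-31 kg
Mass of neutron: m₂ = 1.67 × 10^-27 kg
v₂ = 2.91 × 10^3 m/s

For equal de Broglie wavelengths: λ₁ = λ₂

h/(m₁v₁) = h/(m₂v₂)
m₁v₁ = m₂v₂
v₂ = v₁ · (m₁/m₂)

v₂ = 5.34 × 10^6 m/s × (9.11 × 10^-31 kg / 1.67 × 10^-27 kg)
v₂ = 2.91 × 10^3 m/s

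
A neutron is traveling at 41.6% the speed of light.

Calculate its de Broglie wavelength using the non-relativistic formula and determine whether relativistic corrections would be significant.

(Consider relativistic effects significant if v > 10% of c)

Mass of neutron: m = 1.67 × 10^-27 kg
Yes, relativistic corrections are needed.

Using the non-relativistic de Broglie formula λ = h/(mv):

v = 41.6% × c = 1.247 × 10^8 m/s

λ = h/(mv)
λ = (6.626 × 10^-34 J·s) / (1.67 × 10^-27 kg × 1.247 × 10^8 m/s)
λ = 3.18 × 10^-15 m

Since v = 41.6% of c > 10% of c, relativistic corrections ARE significant and the actual wavelength would differ from this non-relativistic estimate.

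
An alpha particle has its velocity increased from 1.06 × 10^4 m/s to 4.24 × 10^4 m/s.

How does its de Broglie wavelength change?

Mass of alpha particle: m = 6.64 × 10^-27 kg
The wavelength decreases by a factor of 4.

Using λ = h/(mv):

Initial wavelength: λ₁ = h/(mv₁) = 9.41 × 10^-12 m
Final wavelength: λ₂ = h/(mv₂) = 2.35 × 10^-12 m

Since λ ∝ 1/v, when velocity increases by a factor of 4, the wavelength decreases by a factor of 4.

λ₂/λ₁ = v₁/v₂ = 1/4

The wavelength decreases by a factor of 4.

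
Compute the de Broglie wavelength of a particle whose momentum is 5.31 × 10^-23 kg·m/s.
1.25 × 10^-11 m

Using the de Broglie relation λ = h/p:

λ = h/p
λ = (6.626 × 10^-34 J·s) / (5.31 × 10^-23 kg·m/s)
λ = 1.25 × 10^-11 m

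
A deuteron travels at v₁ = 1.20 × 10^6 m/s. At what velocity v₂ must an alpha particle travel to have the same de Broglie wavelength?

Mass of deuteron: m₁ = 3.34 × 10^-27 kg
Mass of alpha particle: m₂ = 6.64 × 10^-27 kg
v₂ = 6.04 × 10^5 m/s

For equal de Broglie wavelengths: λ₁ = λ₂

h/(m₁v₁) = h/(m₂v₂)
m₁v₁ = m₂v₂
v₂ = v₁ · (m₁/m₂)

v₂ = 1.20 × 10^6 m/s × (3.34 × 10^-27 kg / 6.64 × 10^-27 kg)
v₂ = 6.04 × 10^5 m/s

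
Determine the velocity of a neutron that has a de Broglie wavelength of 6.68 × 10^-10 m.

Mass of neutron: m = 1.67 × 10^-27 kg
5.94 × 10^2 m/s

From the de Broglie relation λ = h/(mv), we solve for v:

v = h/(mλ)
v = (6.626 × 10^-34 J·s) / (1.67 × 10^-27 kg × 6.68 × 10^-10 m)
v = 5.94 × 10^2 m/s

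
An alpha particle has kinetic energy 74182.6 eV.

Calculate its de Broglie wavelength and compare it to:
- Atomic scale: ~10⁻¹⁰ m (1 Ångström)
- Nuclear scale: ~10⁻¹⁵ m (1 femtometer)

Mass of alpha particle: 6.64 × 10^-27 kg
λ = 5.27 × 10^-14 m, which is between nuclear and atomic scales.

Using λ = h/√(2mKE):

KE = 74182.6 eV = 1.189 × 10^-14 J

λ = h/√(2mKE)
λ = (6.626 × 10^-34 J·s) / √(2 × 6.64 × 10^-27 kg × 1.189 × 10^-14 J)
λ = 5.27 × 10^-14 m

Comparison:
- Atomic scale (10⁻¹⁰ m): λ is 0.00053× this size
- Nuclear scale (10⁻¹⁵ m): λ is 53× this size

The wavelength is between nuclear and atomic scales.

This wavelength is appropriate for probing atomic structure but too large for nuclear physics experiments.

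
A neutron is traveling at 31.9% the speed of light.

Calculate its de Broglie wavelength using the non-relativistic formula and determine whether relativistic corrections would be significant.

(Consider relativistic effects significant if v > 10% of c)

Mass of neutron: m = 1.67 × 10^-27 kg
Yes, relativistic corrections are needed.

Using the non-relativistic de Broglie formula λ = h/(mv):

v = 31.9% × c = 9.563 × 10^7 m/s

λ = h/(mv)
λ = (6.626 × 10^-34 J·s) / (1.67 × 10^-27 kg × 9.563 × 10^7 m/s)
λ = 4.15 × 10^-15 m

Since v = 31.9% of c > 10% of c, relativistic corrections ARE significant and the actual wavelength would differ from this non-relativistic estimate.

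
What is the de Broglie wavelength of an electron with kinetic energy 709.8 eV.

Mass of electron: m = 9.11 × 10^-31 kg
4.60 × 10^-11 m

Using λ = h/√(2mKE):

First convert KE to Joules: KE = 709.8 eV = 1.137 × 10^-16 J

λ = h/√(2mKE)
λ = (6.626 × 10^-34 J·s) / √(2 × 9.11 × 10^-31 kg × 1.137 × 10^-16 J)
λ = 4.60 × 10^-11 m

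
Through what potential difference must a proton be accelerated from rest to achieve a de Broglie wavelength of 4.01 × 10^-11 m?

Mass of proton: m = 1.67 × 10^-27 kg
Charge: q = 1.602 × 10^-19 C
5.10 × 10^-1 V

From λ = h/√(2mqV), we solve for V:

λ² = h²/(2mqV)
V = h²/(2mqλ²)
V = (6.626 × 10^-34 J·s)² / (2 × 1.67 × 10^-27 kg × 1.602 × 10^-19 C × (4.01 × 10^-11 m)²)
V = 5.10 × 10^-1 V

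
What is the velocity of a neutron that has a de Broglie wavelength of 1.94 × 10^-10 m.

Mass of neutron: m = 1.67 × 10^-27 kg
2.05 × 10^3 m/s

From the de Broglie relation λ = h/(mv), we solve for v:

v = h/(mλ)
v = (6.626 × 10^-34 J·s) / (1.67 × 10^-27 kg × 1.94 × 10^-10 m)
v = 2.05 × 10^3 m/s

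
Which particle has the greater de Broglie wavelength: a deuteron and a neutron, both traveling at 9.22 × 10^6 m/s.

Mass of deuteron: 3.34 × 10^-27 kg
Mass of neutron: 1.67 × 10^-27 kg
The neutron has the longer wavelength.

Using λ = h/(mv), since both particles have the same velocity, the wavelength depends only on mass.

For deuteron: λ₁ = h/(m₁v) = 2.15 × 10^-14 m
For neutron: λ₂ = h/(m₂v) = 4.30 × 10^-14 m

Since λ ∝ 1/m at constant velocity, the lighter particle has the longer wavelength.

The neutron has the longer de Broglie wavelength.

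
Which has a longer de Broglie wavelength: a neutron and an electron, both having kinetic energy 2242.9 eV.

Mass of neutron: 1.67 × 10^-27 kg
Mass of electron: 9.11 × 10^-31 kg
The electron has the longer wavelength.

Using λ = h/√(2mKE):

For neutron: λ₁ = h/√(2m₁KE) = 6.05 × 10^-13 m
For electron: λ₂ = h/√(2m₂KE) = 2.59 × 10^-11 m

Since λ ∝ 1/√m at constant kinetic energy, the lighter particle has the longer wavelength.

The electron has the longer de Broglie wavelength.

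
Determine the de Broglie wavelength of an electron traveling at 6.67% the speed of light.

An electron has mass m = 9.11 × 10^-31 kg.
3.64 × 10^-11 m

Using the de Broglie relation λ = h/(mv):

v = 6.67% × c = 2.000 × 10^7 m/s

λ = h/(mv)
λ = (6.626 × 10^-34 J·s) / (9.11 × 10^-31 kg × 2.000 × 10^7 m/s)
λ = 3.64 × 10^-11 m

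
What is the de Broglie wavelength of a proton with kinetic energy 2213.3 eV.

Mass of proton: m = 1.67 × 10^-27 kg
6.09 × 10^-13 m

Using λ = h/√(2mKE):

First convert KE to Joules: KE = 2213.3 eV = 3.546 × 10^-16 J

λ = h/√(2mKE)
λ = (6.626 × 10^-34 J·s) / √(2 × 1.67 × 10^-27 kg × 3.546 × 10^-16 J)
λ = 6.09 × 10^-13 m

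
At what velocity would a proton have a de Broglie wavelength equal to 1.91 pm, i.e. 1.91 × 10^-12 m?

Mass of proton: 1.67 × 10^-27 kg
2.08 × 10^5 m/s

From λ = h/(mv), solve for v:

v = h/(mλ)
v = (6.626 × 10^-34 J·s) / (1.67 × 10^-27 kg × 1.91 × 10^-12 m)
v = 2.08 × 10^5 m/s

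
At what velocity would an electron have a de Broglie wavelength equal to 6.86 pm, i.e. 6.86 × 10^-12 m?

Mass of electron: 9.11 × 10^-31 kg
1.06 × 10^8 m/s

From λ = h/(mv), solve for v:

v = h/(mλ)
v = (6.626 × 10^-34 J·s) / (9.11 × 10^-31 kg × 6.86 × 10^-12 m)
v = 1.06 × 10^8 m/s

Note: This velocity is 35.4% of the speed of light, so relativistic corrections would be needed for a more accurate calculation.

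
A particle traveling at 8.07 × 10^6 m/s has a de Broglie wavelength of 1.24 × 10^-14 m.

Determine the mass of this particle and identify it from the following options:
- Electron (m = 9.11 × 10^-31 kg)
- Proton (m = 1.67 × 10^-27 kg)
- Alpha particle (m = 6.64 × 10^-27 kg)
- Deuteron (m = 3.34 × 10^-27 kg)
The particle is an alpha particle.

From λ = h/(mv), solve for mass:

m = h/(λv)
m = (6.626 × 10^-34 J·s) / (1.24 × 10^-14 m × 8.07 × 10^6 m/s)
m = 6.62 × 10^-27 kg

Comparing with the listed masses, this is closest to an alpha particle.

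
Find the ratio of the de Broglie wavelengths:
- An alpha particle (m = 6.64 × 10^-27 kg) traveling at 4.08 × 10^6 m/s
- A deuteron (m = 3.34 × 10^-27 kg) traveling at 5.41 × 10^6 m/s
λ₁/λ₂ = 0.667

Using λ = h/(mv):

λ₁ = h/(m₁v₁) = 2.45 × 10^-14 m
λ₂ = h/(m₂v₂) = 3.67 × 10^-14 m

Ratio λ₁/λ₂ = (m₂v₂)/(m₁v₁)
         = (3.34 × 10^-27 kg × 5.41 × 10^6 m/s) / (6.64 × 10^-27 kg × 4.08 × 10^6 m/s)
         = 0.667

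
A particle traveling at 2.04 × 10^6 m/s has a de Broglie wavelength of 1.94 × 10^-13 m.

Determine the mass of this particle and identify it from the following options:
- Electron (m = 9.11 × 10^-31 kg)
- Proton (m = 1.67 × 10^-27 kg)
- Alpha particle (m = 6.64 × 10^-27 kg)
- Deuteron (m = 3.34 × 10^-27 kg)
The particle is a proton.

From λ = h/(mv), solve for mass:

m = h/(λv)
m = (6.626 × 10^-34 J·s) / (1.94 × 10^-13 m × 2.04 × 10^6 m/s)
m = 1.67 × 10^-27 kg

Comparing with the listed masses, this is closest to a proton.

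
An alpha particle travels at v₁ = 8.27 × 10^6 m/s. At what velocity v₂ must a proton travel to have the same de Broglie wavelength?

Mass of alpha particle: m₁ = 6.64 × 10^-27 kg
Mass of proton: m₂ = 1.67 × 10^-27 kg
v₂ = 3.29 × 10^7 m/s

For equal de Broglie wavelengths: λ₁ = λ₂

h/(m₁v₁) = h/(m₂v₂)
m₁v₁ = m₂v₂
v₂ = v₁ · (m₁/m₂)

v₂ = 8.27 × 10^6 m/s × (6.64 × 10^-27 kg / 1.67 × 10^-27 kg)
v₂ = 3.29 × 10^7 m/s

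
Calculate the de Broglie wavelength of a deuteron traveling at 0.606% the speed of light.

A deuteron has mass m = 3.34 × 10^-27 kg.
1.09 × 10^-13 m

Using the de Broglie relation λ = h/(mv):

v = 0.606% × c = 1.817 × 10^6 m/s

λ = h/(mv)
λ = (6.626 × 10^-34 J·s) / (3.34 × 10^-27 kg × 1.817 × 10^6 m/s)
λ = 1.09 × 10^-13 m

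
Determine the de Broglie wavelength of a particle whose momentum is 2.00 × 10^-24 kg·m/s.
3.31 × 10^-10 m

Using the de Broglie relation λ = h/p:

λ = h/p
λ = (6.626 × 10^-34 J·s) / (2.00 × 10^-24 kg·m/s)
λ = 3.31 × 10^-10 m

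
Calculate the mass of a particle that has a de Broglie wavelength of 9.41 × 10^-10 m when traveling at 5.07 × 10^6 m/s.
1.39 × 10^-31 kg

From the de Broglie relation λ = h/(mv), we solve for m:

m = h/(λv)
m = (6.626 × 10^-34 J·s) / (9.41 × 10^-10 m × 5.07 × 10^6 m/s)
m = 1.39 × 10^-31 kg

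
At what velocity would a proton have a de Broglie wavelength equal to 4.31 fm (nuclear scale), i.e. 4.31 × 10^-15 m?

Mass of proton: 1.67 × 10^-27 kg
9.21 × 10^7 m/s

From λ = h/(mv), solve for v:

v = h/(mλ)
v = (6.626 × 10^-34 J·s) / (1.67 × 10^-27 kg × 4.31 × 10^-15 m)
v = 9.21 × 10^7 m/s

Note: This velocity is 30.7% of the speed of light, so relativistic corrections would be needed for a more accurate calculation.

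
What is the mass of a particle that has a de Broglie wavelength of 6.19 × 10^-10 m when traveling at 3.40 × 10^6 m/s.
3.15 × 10^-31 kg

From the de Broglie relation λ = h/(mv), we solve for m:

m = h/(λv)
m = (6.626 × 10^-34 J·s) / (6.19 × 10^-10 m × 3.40 × 10^6 m/s)
m = 3.15 × 10^-31 kg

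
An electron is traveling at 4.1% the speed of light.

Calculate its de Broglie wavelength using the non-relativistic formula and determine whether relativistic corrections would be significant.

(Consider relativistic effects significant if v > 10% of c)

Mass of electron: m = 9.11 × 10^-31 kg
No, relativistic corrections are not needed.

Using the non-relativistic de Broglie formula λ = h/(mv):

v = 4.1% × c = 1.229 × 10^7 m/s

λ = h/(mv)
λ = (6.626 × 10^-34 J·s) / (9.11 × 10^-31 kg × 1.229 × 10^7 m/s)
λ = 5.92 × 10^-11 m

Since v = 4.1% of c < 10% of c, relativistic corrections are NOT significant and this non-relativistic result is a good approximation.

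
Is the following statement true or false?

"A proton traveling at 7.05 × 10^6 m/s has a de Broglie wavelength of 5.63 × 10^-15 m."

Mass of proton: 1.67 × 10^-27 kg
False

The claim is incorrect.

Using λ = h/(mv):
λ = (6.626 × 10^-34 J·s) / (1.67 × 10^-27 kg × 7.05 × 10^6 m/s)
λ = 5.63 × 10^-14 m

The actual wavelength differs from the claimed 5.63 × 10^-15 m.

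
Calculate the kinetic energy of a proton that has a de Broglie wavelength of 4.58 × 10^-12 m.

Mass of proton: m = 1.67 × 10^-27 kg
6.27 × 10^-18 J (or 39.1 eV)

From λ = h/√(2mKE), we solve for KE:

λ² = h²/(2mKE)
KE = h²/(2mλ²)
KE = (6.626 × 10^-34 J·s)² / (2 × 1.67 × 10^-27 kg × (4.58 × 10^-12 m)²)
KE = 6.27 × 10^-18 J
KE = 39.1 eV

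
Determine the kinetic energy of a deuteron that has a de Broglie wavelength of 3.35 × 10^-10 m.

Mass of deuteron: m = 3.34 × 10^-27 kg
5.86 × 10^-22 J (or 3.66 × 10^-3 eV)

From λ = h/√(2mKE), we solve for KE:

λ² = h²/(2mKE)
KE = h²/(2mλ²)
KE = (6.626 × 10^-34 J·s)² / (2 × 3.34 × 10^-27 kg × (3.35 × 10^-10 m)²)
KE = 5.86 × 10^-22 J
KE = 3.66 × 10^-3 eV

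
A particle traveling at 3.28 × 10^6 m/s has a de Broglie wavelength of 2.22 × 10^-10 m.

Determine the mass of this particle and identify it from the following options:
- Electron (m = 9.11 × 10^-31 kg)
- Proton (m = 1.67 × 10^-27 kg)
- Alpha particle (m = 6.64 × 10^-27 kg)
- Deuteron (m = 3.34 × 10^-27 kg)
The particle is an electron.

From λ = h/(mv), solve for mass:

m = h/(λv)
m = (6.626 × 10^-34 J·s) / (2.22 × 10^-10 m × 3.28 × 10^6 m/s)
m = 9.10 × 10^-31 kg

Comparing with the listed masses, this is closest to an electron.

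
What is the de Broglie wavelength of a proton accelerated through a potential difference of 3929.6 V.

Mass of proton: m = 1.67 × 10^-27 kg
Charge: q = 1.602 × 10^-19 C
4.57 × 10^-13 m

When a particle is accelerated through voltage V, it gains kinetic energy KE = qV.

The de Broglie wavelength is then λ = h/√(2mqV):

λ = h/√(2mqV)
λ = (6.626 × 10^-34 J·s) / √(2 × 1.67 × 10^-27 kg × 1.602 × 10^-19 C × 3929.6 V)
λ = 4.57 × 10^-13 m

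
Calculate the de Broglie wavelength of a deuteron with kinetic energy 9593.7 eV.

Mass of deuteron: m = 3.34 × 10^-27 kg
2.07 × 10^-13 m

Using λ = h/√(2mKE):

First convert KE to Joules: KE = 9593.7 eV = 1.537 × 10^-15 J

λ = h/√(2mKE)
λ = (6.626 × 10^-34 J·s) / √(2 × 3.34 × 10^-27 kg × 1.537 × 10^-15 J)
λ = 2.07 × 10^-13 m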